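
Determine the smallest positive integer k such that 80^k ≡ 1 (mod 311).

ord(80) | φ(311) = 311 − 1 = 310 = 2 · 5 · 31.
Divisors of 310: 1, 2, 5, 10, 31, 62, 155, 310.
Check 80^d mod 311 for each divisor in increasing order:
80^1 ≡ 80
80^2 ≡ 180
80^5 ≡ 126
80^10 ≡ 15
80^31 ≡ 52
80^62 ≡ 216
80^155 ≡ 1
So ord_311(80) = 155.

155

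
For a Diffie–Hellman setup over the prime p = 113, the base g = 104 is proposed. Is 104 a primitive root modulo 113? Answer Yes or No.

No

φ(113) = 113 − 1 = 112 = 2^4 · 7.
104 is a primitive root mod 113 iff 104^(φ(113)/q) ≢ 1 for every prime q | φ(113), i.e. q ∈ {2, 7}.
104^56 ≡ 1 (mod 113)  [q = 2: ≡ 1 ✗]
104^16 ≡ 28 (mod 113)  [q = 7: ≢ 1 ✓]
The check at q = 2 fails, so 104 generates a proper subgroup.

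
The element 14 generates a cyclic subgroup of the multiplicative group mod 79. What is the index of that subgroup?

3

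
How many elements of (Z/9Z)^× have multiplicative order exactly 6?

2

φ(9) = φ(3^2) = 3·(3−1) = 6 = 2 · 3.
(Z/9Z)^× is cyclic (|G| = 6); a cyclic group of order m has exactly φ(d) elements of each order d | m, and none otherwise.
6 = 2 · 3 divides 6, and φ(6) = 2.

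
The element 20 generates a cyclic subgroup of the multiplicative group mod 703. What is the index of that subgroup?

18

ord(20) | φ(703) = φ(19·37) = (19−1)·(37−1) = 18·36 = 648 = 2^3 · 3^4.
Divisors of 648: 1, 2, 3, 4, 6, 8, 9, 12, 18, 24, 27, 36, 54, 72, 81, 108, 162, 216, 324, 648.
Evaluate successive powers at the divisors of 648:
20^1 ≡ 20
20^2 ≡ 400
20^3 ≡ 267
20^4 ≡ 419
20^6 ≡ 286
20^8 ≡ 514
20^9 ≡ 438
20^12 ≡ 248
20^18 ≡ 628
20^24 ≡ 343
20^27 ≡ 191
20^36 ≡ 1
So ord_703(20) = 36, hence |⟨20⟩| = 36.
Index = |(Z/703Z)^×| / |⟨20⟩| = 648 / 36 = 18.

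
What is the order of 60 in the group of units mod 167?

ord(60) | φ(167) = 167 − 1 = 166 = 2 · 83.
Divisors of 166: 1, 2, 83, 166.
Compute 60^d (mod 167) for the divisors d until we hit 1:
60^1 ≡ 60 (mod 167)
60^2 ≡ 93 (mod 167)
60^83 ≡ 166 (mod 167)
60^166 ≡ 1 (mod 167) ✓
The smallest such exponent is 166, so the order of 60 is 166.

166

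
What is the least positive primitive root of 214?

φ(214) = φ(2)·φ(107) = 1·106 = 106 = 2 · 53.
g is a primitive root iff g^(106/q) ≢ 1 (mod 214) for each prime q ∈ {2, 53}.
g = 2: gcd(2, 214) = 2 > 1, not a unit — skip.
g = 3: 3^53 ≡ 1 — hits 1, so not a primitive root.
g = 4: gcd(4, 214) = 2 > 1, not a unit — skip.
g = 5: 5^53 ≡ 213; 5^2 ≡ 25 — none is 1, so 5 is a primitive root.
Hence the least primitive root of 214 is 5.

5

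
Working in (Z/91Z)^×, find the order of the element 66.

6

ord(66) | φ(91) = φ(7·13) = (7−1)·(13−1) = 6·12 = 72 = 2^3 · 3^2.
Divisors of 72: 1, 2, 3, 4, 6, 8, 9, 12, 18, 24, 36, 72.
Compute 66^d (mod 91) for the divisors d until we hit 1:
66^1 ≡ 66
66^2 ≡ 79
66^3 ≡ 27
66^4 ≡ 53
66^6 ≡ 1
Hence ord(66) = 6.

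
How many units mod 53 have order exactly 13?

12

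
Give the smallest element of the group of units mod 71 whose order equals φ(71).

7

φ(71) = 71 − 1 = 70 = 2 · 5 · 7.
g is a primitive root iff g^(70/q) ≢ 1 (mod 71) for each prime q ∈ {2, 5, 7}.
g = 2: 2^35 ≡ 1 — hits 1, so not a primitive root.
g = 3: 3^35 ≡ 1 — hits 1, so not a primitive root.
g = 4: 4^35 ≡ 1 — hits 1, so not a primitive root.
g = 5: 5^35 ≡ 1 — hits 1, so not a primitive root.
g = 6: 6^35 ≡ 1 — hits 1, so not a primitive root.
g = 7: 7^35 ≡ 70; 7^14 ≡ 54; 7^10 ≡ 45 — none is 1, so 7 is a primitive root.
So 7 is the smallest generator of (Z/71Z)^×.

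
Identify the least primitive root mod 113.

3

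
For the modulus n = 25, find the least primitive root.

2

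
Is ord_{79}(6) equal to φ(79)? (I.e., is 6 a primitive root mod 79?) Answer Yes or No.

φ(79) = 79 − 1 = 78 = 2 · 3 · 13.
6 is a primitive root mod 79 iff 6^(φ(79)/q) ≢ 1 for every prime q | φ(79), i.e. q ∈ {2, 3, 13}.
6^39 ≡ 78 (mod 79)  [q = 2: ≢ 1 ✓]
6^26 ≡ 55 (mod 79)  [q = 3: ≢ 1 ✓]
6^6 ≡ 46 (mod 79)  [q = 13: ≢ 1 ✓]
All checks pass, so 6 has order 78 and is a primitive root modulo 79.

Yes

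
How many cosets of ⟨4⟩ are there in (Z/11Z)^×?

2

Since 4 ∈ (Z/11Z)^×, its order divides φ(11) = 11 − 1 = 10 = 2 · 5.
Divisors of 10: 1, 2, 5, 10.
Check 4^d mod 11 for each divisor in increasing order:
4^1 ≡ 4
4^2 ≡ 5
4^5 ≡ 1
So ord_11(4) = 5, hence |⟨4⟩| = 5.
Index = |(Z/11Z)^×| / |⟨4⟩| = 10 / 5 = 2.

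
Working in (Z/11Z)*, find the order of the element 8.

ord(8) | φ(11) = 11 − 1 = 10 = 2 · 5.
Divisors of 10: 1, 2, 5, 10.
Test each divisor d:
8^1 ≡ 8 (mod 11)
8^2 ≡ 9 (mod 11)
8^5 ≡ 10 (mod 11)
8^10 ≡ 1 (mod 11) ✓
So ord_11(8) = 10.

10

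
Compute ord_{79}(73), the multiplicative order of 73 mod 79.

39

The order of 73 must divide φ(79) = 79 − 1 = 78 = 2 · 3 · 13.
Divisors of 78: 1, 2, 3, 6, 13, 26, 39, 78.
Test each divisor d:
73^1 ≡ 73 (mod 79)
73^2 ≡ 36 (mod 79)
73^3 ≡ 21 (mod 79)
73^6 ≡ 46 (mod 79)
73^13 ≡ 23 (mod 79)
73^26 ≡ 55 (mod 79)
73^39 ≡ 1 (mod 79) ✓
So ord_79(73) = 39.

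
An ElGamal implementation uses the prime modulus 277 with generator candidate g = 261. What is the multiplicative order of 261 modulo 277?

46

Since 261 ∈ (Z/277Z)^×, its order divides φ(277) = 277 − 1 = 276 = 2^2 · 3 · 23.
Divisors of 276: 1, 2, 3, 4, 6, 12, 23, 46, 69, 92, 138, 276.
Check 261^d mod 277 for each divisor in increasing order:
261^1 ≡ 261
261^2 ≡ 256
261^3 ≡ 59
261^4 ≡ 164
261^6 ≡ 157
261^12 ≡ 273
261^23 ≡ 276
261^46 ≡ 1
Therefore the multiplicative order of 261 modulo 277 is 46.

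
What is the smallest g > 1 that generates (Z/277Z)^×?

5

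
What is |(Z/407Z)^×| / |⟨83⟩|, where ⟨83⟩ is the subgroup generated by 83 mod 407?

4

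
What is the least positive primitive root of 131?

φ(131) = 131 − 1 = 130 = 2 · 5 · 13.
g is a primitive root iff g^(130/q) ≢ 1 (mod 131) for each prime q ∈ {2, 5, 13}.
g = 2: 2^65 ≡ 130; 2^26 ≡ 53; 2^10 ≡ 107 — none is 1, so 2 is a primitive root.
Hence the least primitive root of 131 is 2.

2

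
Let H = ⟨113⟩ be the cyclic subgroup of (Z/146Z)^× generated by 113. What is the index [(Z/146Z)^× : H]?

By Lagrange's theorem, ord_146(113) divides φ(146) = φ(2)·φ(73) = 1·72 = 72 = 2^3 · 3^2.
Divisors of 72: 1, 2, 3, 4, 6, 8, 9, 12, 18, 24, 36, 72.
Compute 113^d (mod 146) for the divisors d until we hit 1:
113^1 ≡ 113 (mod 146)
113^2 ≡ 67 (mod 146)
113^3 ≡ 125 (mod 146)
113^4 ≡ 109 (mod 146)
113^6 ≡ 3 (mod 146)
113^8 ≡ 55 (mod 146)
113^9 ≡ 83 (mod 146)
113^12 ≡ 9 (mod 146)
113^18 ≡ 27 (mod 146)
113^24 ≡ 81 (mod 146)
113^36 ≡ 145 (mod 146)
113^72 ≡ 1 (mod 146) ✓
Thus |⟨113⟩| = ord(113) = 72.
Index = |(Z/146Z)^×| / |⟨113⟩| = 72 / 72 = 1.

1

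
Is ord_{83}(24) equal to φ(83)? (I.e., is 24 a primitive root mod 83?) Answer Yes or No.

Yes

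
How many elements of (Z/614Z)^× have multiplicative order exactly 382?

φ(614) = φ(2)·φ(307) = 1·306 = 306 = 2 · 3^2 · 17.
Since (Z/614Z)^× is cyclic of order 306, the number of elements of order d is φ(d) when d | 306 and 0 otherwise.
Since 382 ∤ 306, the count is 0.

0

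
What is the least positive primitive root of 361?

φ(361) = φ(19^2) = 19·(19−1) = 342 = 2 · 3^2 · 19.
g is a primitive root iff g^(342/q) ≢ 1 (mod 361) for each prime q ∈ {2, 3, 19}.
g = 2: 2^171 ≡ 360; 2^114 ≡ 292; 2^18 ≡ 58 — none is 1, so 2 is a primitive root.
So 2 is the smallest generator of (Z/361Z)^×.

2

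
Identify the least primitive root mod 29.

2

φ(29) = 29 − 1 = 28 = 2^2 · 7.
g is a primitive root iff g^(28/q) ≢ 1 (mod 29) for each prime q ∈ {2, 7}.
g = 2: 2^14 ≡ 28; 2^4 ≡ 16 — none is 1, so 2 is a primitive root.
The smallest primitive root modulo 29 is 2.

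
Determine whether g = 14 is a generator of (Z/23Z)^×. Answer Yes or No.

Yes

φ(23) = 23 − 1 = 22 = 2 · 11.
An element g generates (Z/23Z)^× iff g^(22/q) ≢ 1 (mod 23) for each prime q ∈ {2, 11}.
14^11 ≡ 22 (mod 23)  [q = 2: ≢ 1 ✓]
14^2 ≡ 12 (mod 23)  [q = 11: ≢ 1 ✓]
None equal 1, so ord_23(14) = 22: 14 is a primitive root.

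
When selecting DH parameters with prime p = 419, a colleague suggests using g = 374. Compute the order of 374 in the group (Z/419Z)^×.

418

Since 374 ∈ (Z/419Z)^×, its order divides φ(419) = 419 − 1 = 418 = 2 · 11 · 19.
Divisors of 418: 1, 2, 11, 19, 22, 38, 209, 418.
Check 374^d mod 419 for each divisor in increasing order:
374^1 ≡ 374
374^2 ≡ 349
374^11 ≡ 113
374^19 ≡ 250
374^22 ≡ 199
374^38 ≡ 69
374^209 ≡ 418
374^418 ≡ 1
The smallest such exponent is 418, so the order of 374 is 418.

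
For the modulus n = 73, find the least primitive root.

φ(73) = 73 − 1 = 72 = 2^3 · 3^2.
g is a primitive root iff g^(72/q) ≢ 1 (mod 73) for each prime q ∈ {2, 3}.
g = 2: 2^36 ≡ 1 — hits 1, so not a primitive root.
g = 3: 3^36 ≡ 1 — hits 1, so not a primitive root.
g = 4: 4^36 ≡ 1 — hits 1, so not a primitive root.
g = 5: 5^36 ≡ 72; 5^24 ≡ 8 — none is 1, so 5 is a primitive root.
Hence the least primitive root of 73 is 5.

5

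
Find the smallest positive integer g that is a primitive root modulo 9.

φ(9) = φ(3^2) = 3·(3−1) = 6 = 2 · 3.
Test candidates g = 2, 3, … against the prime factors q ∈ {2, 3} of φ(9): g is a generator iff g^(6/q) ≢ 1 for every such q.
g = 2: 2^3 ≡ 8; 2^2 ≡ 4 — none is 1, so 2 is a primitive root.
So 2 is the smallest generator of (Z/9Z)^×.

2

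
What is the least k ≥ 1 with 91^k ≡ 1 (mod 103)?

By Lagrange's theorem, ord_103(91) divides φ(103) = 103 − 1 = 102 = 2 · 3 · 17.
Divisors of 102: 1, 2, 3, 6, 17, 34, 51, 102.
Check 91^d mod 103 for each divisor in increasing order:
91^1 ≡ 91
91^2 ≡ 41
91^3 ≡ 23
91^6 ≡ 14
91^17 ≡ 46
91^34 ≡ 56
91^51 ≡ 1
So ord_103(91) = 51.

51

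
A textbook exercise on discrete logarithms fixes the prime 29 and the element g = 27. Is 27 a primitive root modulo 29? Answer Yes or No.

Yes

φ(29) = 29 − 1 = 28 = 2^2 · 7.
It suffices to check that the order of 27 is not a proper divisor of 28: compute 27^(28/q) for q ∈ {2, 7}.
27^14 ≡ 28 (mod 29)  [q = 2: ≢ 1 ✓]
27^4 ≡ 16 (mod 29)  [q = 7: ≢ 1 ✓]
All checks pass, so 27 has order 28 and is a primitive root modulo 29.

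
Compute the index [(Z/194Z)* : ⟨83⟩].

1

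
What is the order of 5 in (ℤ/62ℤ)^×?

3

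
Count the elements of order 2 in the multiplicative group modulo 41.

φ(41) = 41 − 1 = 40 = 2^3 · 5.
(Z/41Z)^× is cyclic (|G| = 40); a cyclic group of order m has exactly φ(d) elements of each order d | m, and none otherwise.
2 | 40, and φ(2) = 2 − 1 = 1.

1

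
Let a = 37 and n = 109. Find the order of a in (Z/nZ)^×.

108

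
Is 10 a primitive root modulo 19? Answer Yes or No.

φ(19) = 19 − 1 = 18 = 2 · 3^2.
Test 10^(18/q) mod 19 for each prime factor q of 18:
10^9 ≡ 18 (mod 19)  [q = 2: ≢ 1 ✓]
10^6 ≡ 11 (mod 19)  [q = 3: ≢ 1 ✓]
None equal 1, so ord_19(10) = 18: 10 is a primitive root.

Yes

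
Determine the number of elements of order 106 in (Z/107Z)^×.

52

φ(107) = 107 − 1 = 106 = 2 · 53.
Since (Z/107Z)^× is cyclic of order 106, the number of elements of order d is φ(d) when d | 106 and 0 otherwise.
106 = 2 · 53 divides 106, and φ(106) = 52.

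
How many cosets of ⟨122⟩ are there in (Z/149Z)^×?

The order of 122 must divide φ(149) = 149 − 1 = 148 = 2^2 · 37.
Divisors of 148: 1, 2, 4, 37, 74, 148.
Evaluate successive powers at the divisors of 148:
122^1 ≡ 122
122^2 ≡ 133
122^4 ≡ 107
122^37 ≡ 44
122^74 ≡ 148
122^148 ≡ 1
The order of 122 is 148, so the subgroup it generates has 148 elements.
Index = |(Z/149Z)^×| / |⟨122⟩| = 148 / 148 = 1.

1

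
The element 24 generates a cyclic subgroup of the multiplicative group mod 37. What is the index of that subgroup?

By Lagrange's theorem, ord_37(24) divides φ(37) = 37 − 1 = 36 = 2^2 · 3^2.
Divisors of 36: 1, 2, 3, 4, 6, 9, 12, 18, 36.
Compute 24^d (mod 37) for the divisors d until we hit 1:
24^1 ≡ 24 (mod 37)
24^2 ≡ 21 (mod 37)
24^3 ≡ 23 (mod 37)
24^4 ≡ 34 (mod 37)
24^6 ≡ 11 (mod 37)
24^9 ≡ 31 (mod 37)
24^12 ≡ 10 (mod 37)
24^18 ≡ 36 (mod 37)
24^36 ≡ 1 (mod 37) ✓
So ord_37(24) = 36, hence |⟨24⟩| = 36.
[(Z/37Z)^× : ⟨24⟩] = 36/36 = 1.

1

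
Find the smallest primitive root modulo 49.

3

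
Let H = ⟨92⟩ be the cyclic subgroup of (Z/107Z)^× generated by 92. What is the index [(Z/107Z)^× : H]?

2

By Lagrange's theorem, ord_107(92) divides φ(107) = 107 − 1 = 106 = 2 · 53.
Divisors of 106: 1, 2, 53, 106.
Evaluate successive powers at the divisors of 106:
92^1 ≡ 92 (mod 107)
92^2 ≡ 11 (mod 107)
92^53 ≡ 1 (mod 107) ✓
So ord_107(92) = 53, hence |⟨92⟩| = 53.
The index is φ(107) / ord(92) = 106 / 53 = 2.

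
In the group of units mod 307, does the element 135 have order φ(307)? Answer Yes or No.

No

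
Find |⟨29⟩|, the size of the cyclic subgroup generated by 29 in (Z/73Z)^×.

72

By Lagrange's theorem, ord_73(29) divides φ(73) = 73 − 1 = 72 = 2^3 · 3^2.
Divisors of 72: 1, 2, 3, 4, 6, 8, 9, 12, 18, 24, 36, 72.
Evaluate successive powers at the divisors of 72:
29^1 ≡ 29
29^2 ≡ 38
29^3 ≡ 7
29^4 ≡ 57
29^6 ≡ 49
29^8 ≡ 37
29^9 ≡ 51
29^12 ≡ 65
29^18 ≡ 46
29^24 ≡ 64
29^36 ≡ 72
29^72 ≡ 1
Hence ord(29) = 72.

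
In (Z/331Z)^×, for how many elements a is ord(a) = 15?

φ(331) = 331 − 1 = 330 = 2 · 3 · 5 · 11.
(Z/331Z)^× is cyclic (|G| = 330); a cyclic group of order m has exactly φ(d) elements of each order d | m, and none otherwise.
15 = 3 · 5 divides 330, and φ(15) = 8.

8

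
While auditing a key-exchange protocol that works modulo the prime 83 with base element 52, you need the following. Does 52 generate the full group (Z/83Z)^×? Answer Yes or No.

Yes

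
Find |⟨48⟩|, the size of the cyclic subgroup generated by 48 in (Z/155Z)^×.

Since 48 ∈ (Z/155Z)^×, its order divides φ(155) = φ(5·31) = (5−1)·(31−1) = 4·30 = 120 = 2^3 · 3 · 5.
Divisors of 120: 1, 2, 3, 4, 5, 6, 8, 10, 12, 15, 20, 24, 30, 40, 60, 120.
Check 48^d mod 155 for each divisor in increasing order:
48^1 ≡ 48 (mod 155)
48^2 ≡ 134 (mod 155)
48^3 ≡ 77 (mod 155)
48^4 ≡ 131 (mod 155)
48^5 ≡ 88 (mod 155)
48^6 ≡ 39 (mod 155)
48^8 ≡ 111 (mod 155)
48^10 ≡ 149 (mod 155)
48^12 ≡ 126 (mod 155)
48^15 ≡ 92 (mod 155)
48^20 ≡ 36 (mod 155)
48^24 ≡ 66 (mod 155)
48^30 ≡ 94 (mod 155)
48^40 ≡ 56 (mod 155)
48^60 ≡ 1 (mod 155) ✓
So ord_155(48) = 60.

60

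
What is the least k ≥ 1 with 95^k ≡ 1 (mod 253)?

The order of 95 must divide φ(253) = φ(11·23) = (11−1)·(23−1) = 10·22 = 220 = 2^2 · 5 · 11.
Divisors of 220: 1, 2, 4, 5, 10, 11, 20, 22, 44, 55, 110, 220.
Check 95^d mod 253 for each divisor in increasing order:
95^1 ≡ 95 (mod 253)
95^2 ≡ 170 (mod 253)
95^4 ≡ 58 (mod 253)
95^5 ≡ 197 (mod 253)
95^10 ≡ 100 (mod 253)
95^11 ≡ 139 (mod 253)
95^20 ≡ 133 (mod 253)
95^22 ≡ 93 (mod 253)
95^44 ≡ 47 (mod 253)
95^55 ≡ 208 (mod 253)
95^110 ≡ 1 (mod 253) ✓
Hence ord(95) = 110.

110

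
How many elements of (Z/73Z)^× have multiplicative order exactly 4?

2

φ(73) = 73 − 1 = 72 = 2^3 · 3^2.
In a cyclic group of order 72, there are φ(d) elements of order d for each divisor d of 72, and zero for non-divisors.
4 = 2^2 divides 72, and φ(4) = 2.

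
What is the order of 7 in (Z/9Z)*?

The order of 7 must divide φ(9) = φ(3^2) = 3·(3−1) = 6 = 2 · 3.
Divisors of 6: 1, 2, 3, 6.
Compute 7^d (mod 9) for the divisors d until we hit 1:
7^1 ≡ 7 (mod 9)
7^2 ≡ 4 (mod 9)
7^3 ≡ 1 (mod 9) ✓
Therefore the multiplicative order of 7 modulo 9 is 3.

3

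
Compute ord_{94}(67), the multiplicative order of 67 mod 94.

The order of 67 must divide φ(94) = φ(2)·φ(47) = 1·46 = 46 = 2 · 23.
Divisors of 46: 1, 2, 23, 46.
Check 67^d mod 94 for each divisor in increasing order:
67^1 ≡ 67
67^2 ≡ 71
67^23 ≡ 93
67^46 ≡ 1
Therefore the multiplicative order of 67 modulo 94 is 46.

46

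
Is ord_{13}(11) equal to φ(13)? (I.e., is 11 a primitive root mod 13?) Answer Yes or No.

φ(13) = 13 − 1 = 12 = 2^2 · 3.
11 is a primitive root mod 13 iff 11^(φ(13)/q) ≢ 1 for every prime q | φ(13), i.e. q ∈ {2, 3}.
11^6 ≡ 12 (mod 13)  [q = 2: ≢ 1 ✓]
11^4 ≡ 3 (mod 13)  [q = 3: ≢ 1 ✓]
None equal 1, so ord_13(11) = 12: 11 is a primitive root.

Yes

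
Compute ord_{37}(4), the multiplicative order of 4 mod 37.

ord(4) | φ(37) = 37 − 1 = 36 = 2^2 · 3^2.
Divisors of 36: 1, 2, 3, 4, 6, 9, 12, 18, 36.
Evaluate successive powers at the divisors of 36:
4^1 ≡ 4 (mod 37)
4^2 ≡ 16 (mod 37)
4^3 ≡ 27 (mod 37)
4^4 ≡ 34 (mod 37)
4^6 ≡ 26 (mod 37)
4^9 ≡ 36 (mod 37)
4^12 ≡ 10 (mod 37)
4^18 ≡ 1 (mod 37) ✓
The smallest such exponent is 18, so the order of 4 is 18.

18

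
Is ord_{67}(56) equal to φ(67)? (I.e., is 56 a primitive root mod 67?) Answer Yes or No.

No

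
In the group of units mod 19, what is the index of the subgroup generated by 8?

ord(8) | φ(19) = 19 − 1 = 18 = 2 · 3^2.
Divisors of 18: 1, 2, 3, 6, 9, 18.
Evaluate successive powers at the divisors of 18:
8^1 ≡ 8
8^2 ≡ 7
8^3 ≡ 18
8^6 ≡ 1
The order of 8 is 6, so the subgroup it generates has 6 elements.
The index is φ(19) / ord(8) = 18 / 6 = 3.

3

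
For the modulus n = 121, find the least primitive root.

φ(121) = φ(11^2) = 11·(11−1) = 110 = 2 · 5 · 11.
g is a primitive root iff g^(110/q) ≢ 1 (mod 121) for each prime q ∈ {2, 5, 11}.
g = 2: 2^55 ≡ 120; 2^22 ≡ 81; 2^10 ≡ 56 — none is 1, so 2 is a primitive root.
The smallest primitive root modulo 121 is 2.

2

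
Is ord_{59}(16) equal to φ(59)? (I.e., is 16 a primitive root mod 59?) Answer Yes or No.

No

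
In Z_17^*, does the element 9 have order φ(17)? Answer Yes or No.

No

φ(17) = 17 − 1 = 16 = 2^4.
Test 9^(16/q) mod 17 for each prime factor q of 16:
9^8 ≡ 1 (mod 17)  [q = 2: ≡ 1 ✗]
Since 9^8 ≡ 1, the order of 9 divides 8 < 16, so 9 is not a primitive root.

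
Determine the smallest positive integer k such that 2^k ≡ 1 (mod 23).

11

ord(2) | φ(23) = 23 − 1 = 22 = 2 · 11.
Divisors of 22: 1, 2, 11, 22.
Compute 2^d (mod 23) for the divisors d until we hit 1:
2^1 ≡ 2
2^2 ≡ 4
2^11 ≡ 1
Hence ord(2) = 11.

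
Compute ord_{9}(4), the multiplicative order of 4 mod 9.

By Lagrange's theorem, ord_9(4) divides φ(9) = φ(3^2) = 3·(3−1) = 6 = 2 · 3.
Divisors of 6: 1, 2, 3, 6.
Test each divisor d:
4^1 ≡ 4 (mod 9)
4^2 ≡ 7 (mod 9)
4^3 ≡ 1 (mod 9) ✓
The smallest such exponent is 3, so the order of 4 is 3.

3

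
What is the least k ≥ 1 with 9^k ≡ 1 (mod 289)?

136

ord(9) | φ(289) = φ(17^2) = 17·(17−1) = 272 = 2^4 · 17.
Divisors of 272: 1, 2, 4, 8, 16, 17, 34, 68, 136, 272.
Check 9^d mod 289 for each divisor in increasing order:
9^1 ≡ 9 (mod 289)
9^2 ≡ 81 (mod 289)
9^4 ≡ 203 (mod 289)
9^8 ≡ 171 (mod 289)
9^16 ≡ 52 (mod 289)
9^17 ≡ 179 (mod 289)
9^34 ≡ 251 (mod 289)
9^68 ≡ 288 (mod 289)
9^136 ≡ 1 (mod 289) ✓
The smallest such exponent is 136, so the order of 9 is 136.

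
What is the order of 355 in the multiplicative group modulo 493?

ord(355) | φ(493) = φ(17·29) = (17−1)·(29−1) = 16·28 = 448 = 2^6 · 7.
Divisors of 448: 1, 2, 4, 7, 8, 14, 16, 28, 32, 56, 64, 112, 224, 448.
Compute 355^d (mod 493) for the divisors d until we hit 1:
355^1 ≡ 355 (mod 493)
355^2 ≡ 310 (mod 493)
355^4 ≡ 458 (mod 493)
355^7 ≡ 59 (mod 493)
355^8 ≡ 239 (mod 493)
355^14 ≡ 30 (mod 493)
355^16 ≡ 426 (mod 493)
355^28 ≡ 407 (mod 493)
355^32 ≡ 52 (mod 493)
355^56 ≡ 1 (mod 493) ✓
The smallest such exponent is 56, so the order of 355 is 56.

56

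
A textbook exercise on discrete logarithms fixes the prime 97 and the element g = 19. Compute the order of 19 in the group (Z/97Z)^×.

32

ord(19) | φ(97) = 97 − 1 = 96 = 2^5 · 3.
Divisors of 96: 1, 2, 3, 4, 6, 8, 12, 16, 24, 32, 48, 96.
Compute 19^d (mod 97) for the divisors d until we hit 1:
19^1 ≡ 19 (mod 97)
19^2 ≡ 70 (mod 97)
19^3 ≡ 69 (mod 97)
19^4 ≡ 50 (mod 97)
19^6 ≡ 8 (mod 97)
19^8 ≡ 75 (mod 97)
19^12 ≡ 64 (mod 97)
19^16 ≡ 96 (mod 97)
19^24 ≡ 22 (mod 97)
19^32 ≡ 1 (mod 97) ✓
The smallest such exponent is 32, so the order of 19 is 32.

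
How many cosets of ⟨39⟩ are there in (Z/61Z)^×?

ord(39) | φ(61) = 61 − 1 = 60 = 2^2 · 3 · 5.
Divisors of 60: 1, 2, 3, 4, 5, 6, 10, 12, 15, 20, 30, 60.
Compute 39^d (mod 61) for the divisors d until we hit 1:
39^1 ≡ 39
39^2 ≡ 57
39^3 ≡ 27
39^4 ≡ 16
39^5 ≡ 14
39^6 ≡ 58
39^10 ≡ 13
39^12 ≡ 9
39^15 ≡ 60
39^20 ≡ 47
39^30 ≡ 1
Thus |⟨39⟩| = ord(39) = 30.
The index is φ(61) / ord(39) = 60 / 30 = 2.

2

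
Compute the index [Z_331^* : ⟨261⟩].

Since 261 ∈ (Z/331Z)^×, its order divides φ(331) = 331 − 1 = 330 = 2 · 3 · 5 · 11.
Divisors of 330: 1, 2, 3, 5, 6, 10, 11, 15, 22, 30, 33, 55, 66, 110, 165, 330.
Test each divisor d:
261^1 ≡ 261 (mod 331)
261^2 ≡ 266 (mod 331)
261^3 ≡ 247 (mod 331)
261^5 ≡ 164 (mod 331)
261^6 ≡ 105 (mod 331)
261^10 ≡ 85 (mod 331)
261^11 ≡ 8 (mod 331)
261^15 ≡ 38 (mod 331)
261^22 ≡ 64 (mod 331)
261^30 ≡ 120 (mod 331)
261^33 ≡ 181 (mod 331)
261^55 ≡ 330 (mod 331)
261^66 ≡ 323 (mod 331)
261^110 ≡ 1 (mod 331) ✓
Thus |⟨261⟩| = ord(261) = 110.
The index is φ(331) / ord(261) = 330 / 110 = 3.

3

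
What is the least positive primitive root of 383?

5

φ(383) = 383 − 1 = 382 = 2 · 191.
Test candidates g = 2, 3, … against the prime factors q ∈ {2, 191} of φ(383): g is a generator iff g^(382/q) ≢ 1 for every such q.
g = 2: 2^191 ≡ 1 — hits 1, so not a primitive root.
g = 3: 3^191 ≡ 1 — hits 1, so not a primitive root.
g = 4: 4^191 ≡ 1 — hits 1, so not a primitive root.
g = 5: 5^191 ≡ 382; 5^2 ≡ 25 — none is 1, so 5 is a primitive root.
Hence the least primitive root of 383 is 5.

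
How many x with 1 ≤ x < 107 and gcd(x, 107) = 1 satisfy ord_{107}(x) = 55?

φ(107) = 107 − 1 = 106 = 2 · 53.
Since (Z/107Z)^× is cyclic of order 106, the number of elements of order d is φ(d) when d | 106 and 0 otherwise.
Since 55 ∤ 106, the count is 0.

0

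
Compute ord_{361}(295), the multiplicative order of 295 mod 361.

342

ord(295) | φ(361) = φ(19^2) = 19·(19−1) = 342 = 2 · 3^2 · 19.
Divisors of 342: 1, 2, 3, 6, 9, 18, 19, 38, 57, 114, 171, 342.
Compute 295^d (mod 361) for the divisors d until we hit 1:
295^1 ≡ 295 (mod 361)
295^2 ≡ 24 (mod 361)
295^3 ≡ 221 (mod 361)
295^6 ≡ 106 (mod 361)
295^9 ≡ 322 (mod 361)
295^18 ≡ 77 (mod 361)
295^19 ≡ 333 (mod 361)
295^38 ≡ 62 (mod 361)
295^57 ≡ 69 (mod 361)
295^114 ≡ 68 (mod 361)
295^171 ≡ 360 (mod 361)
295^342 ≡ 1 (mod 361) ✓
So ord_361(295) = 342.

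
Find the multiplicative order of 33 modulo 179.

178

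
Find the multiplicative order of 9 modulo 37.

9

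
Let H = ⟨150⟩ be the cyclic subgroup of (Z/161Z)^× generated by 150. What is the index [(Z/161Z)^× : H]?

2

The order of 150 must divide φ(161) = φ(7·23) = (7−1)·(23−1) = 6·22 = 132 = 2^2 · 3 · 11.
Divisors of 132: 1, 2, 3, 4, 6, 11, 12, 22, 33, 44, 66, 132.
Evaluate successive powers at the divisors of 132:
150^1 ≡ 150 (mod 161)
150^2 ≡ 121 (mod 161)
150^3 ≡ 118 (mod 161)
150^4 ≡ 151 (mod 161)
150^6 ≡ 78 (mod 161)
150^11 ≡ 47 (mod 161)
150^12 ≡ 127 (mod 161)
150^22 ≡ 116 (mod 161)
150^33 ≡ 139 (mod 161)
150^44 ≡ 93 (mod 161)
150^66 ≡ 1 (mod 161) ✓
So ord_161(150) = 66, hence |⟨150⟩| = 66.
The index is φ(161) / ord(150) = 132 / 66 = 2.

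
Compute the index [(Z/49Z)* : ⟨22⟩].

The order of 22 must divide φ(49) = φ(7^2) = 7·(7−1) = 42 = 2 · 3 · 7.
Divisors of 42: 1, 2, 3, 6, 7, 14, 21, 42.
Evaluate successive powers at the divisors of 42:
22^1 ≡ 22
22^2 ≡ 43
22^3 ≡ 15
22^6 ≡ 29
22^7 ≡ 1
The order of 22 is 7, so the subgroup it generates has 7 elements.
The index is φ(49) / ord(22) = 42 / 7 = 6.

6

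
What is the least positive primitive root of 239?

7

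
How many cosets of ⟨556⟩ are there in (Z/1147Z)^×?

108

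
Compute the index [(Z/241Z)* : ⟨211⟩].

30

By Lagrange's theorem, ord_241(211) divides φ(241) = 241 − 1 = 240 = 2^4 · 3 · 5.
Divisors of 240: 1, 2, 3, 4, 5, 6, 8, 10, 12, 15, 16, 20, 24, 30, 40, 48, 60, 80, 120, 240.
Test each divisor d:
211^1 ≡ 211
211^2 ≡ 177
211^3 ≡ 233
211^4 ≡ 240
211^5 ≡ 30
211^6 ≡ 64
211^8 ≡ 1
Thus |⟨211⟩| = ord(211) = 8.
The index is φ(241) / ord(211) = 240 / 8 = 30.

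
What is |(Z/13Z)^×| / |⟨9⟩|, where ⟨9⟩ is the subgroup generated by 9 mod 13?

By Lagrange's theorem, ord_13(9) divides φ(13) = 13 − 1 = 12 = 2^2 · 3.
Divisors of 12: 1, 2, 3, 4, 6, 12.
Evaluate successive powers at the divisors of 12:
9^1 ≡ 9 (mod 13)
9^2 ≡ 3 (mod 13)
9^3 ≡ 1 (mod 13) ✓
The order of 9 is 3, so the subgroup it generates has 3 elements.
[(Z/13Z)^× : ⟨9⟩] = 12/3 = 4.

4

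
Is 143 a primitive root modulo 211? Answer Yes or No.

φ(211) = 211 − 1 = 210 = 2 · 3 · 5 · 7.
It suffices to check that the order of 143 is not a proper divisor of 210: compute 143^(210/q) for q ∈ {2, 3, 5, 7}.
143^105 ≡ 1 (mod 211)  [q = 2: ≡ 1 ✗]
143^70 ≡ 1 (mod 211)  [q = 3: ≡ 1 ✗]
143^42 ≡ 107 (mod 211)  [q = 5: ≢ 1 ✓]
143^30 ≡ 199 (mod 211)  [q = 7: ≢ 1 ✓]
143^105 ≡ 1 shows ord(143) | 105, strictly less than φ(211); not a primitive root.

No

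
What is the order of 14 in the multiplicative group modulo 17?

16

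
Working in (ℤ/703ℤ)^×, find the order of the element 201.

9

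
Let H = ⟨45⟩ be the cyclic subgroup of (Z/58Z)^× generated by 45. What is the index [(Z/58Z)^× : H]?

4

The order of 45 must divide φ(58) = φ(2)·φ(29) = 1·28 = 28 = 2^2 · 7.
Divisors of 28: 1, 2, 4, 7, 14, 28.
Compute 45^d (mod 58) for the divisors d until we hit 1:
45^1 ≡ 45 (mod 58)
45^2 ≡ 53 (mod 58)
45^4 ≡ 25 (mod 58)
45^7 ≡ 1 (mod 58) ✓
So ord_58(45) = 7, hence |⟨45⟩| = 7.
Index = |(Z/58Z)^×| / |⟨45⟩| = 28 / 7 = 4.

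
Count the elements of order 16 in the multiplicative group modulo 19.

0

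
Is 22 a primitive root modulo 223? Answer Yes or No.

φ(223) = 223 − 1 = 222 = 2 · 3 · 37.
22 is a primitive root mod 223 iff 22^(φ(223)/q) ≢ 1 for every prime q | φ(223), i.e. q ∈ {2, 3, 37}.
22^111 ≡ 222 (mod 223)  [q = 2: ≢ 1 ✓]
22^74 ≡ 39 (mod 223)  [q = 3: ≢ 1 ✓]
22^6 ≡ 14 (mod 223)  [q = 37: ≢ 1 ✓]
Every test exponent gives a nontrivial residue, hence 22 generates the full group.

Yes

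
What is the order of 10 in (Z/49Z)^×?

Since 10 ∈ (Z/49Z)^×, its order divides φ(49) = φ(7^2) = 7·(7−1) = 42 = 2 · 3 · 7.
Divisors of 42: 1, 2, 3, 6, 7, 14, 21, 42.
Compute 10^d (mod 49) for the divisors d until we hit 1:
10^1 ≡ 10 (mod 49)
10^2 ≡ 2 (mod 49)
10^3 ≡ 20 (mod 49)
10^6 ≡ 8 (mod 49)
10^7 ≡ 31 (mod 49)
10^14 ≡ 30 (mod 49)
10^21 ≡ 48 (mod 49)
10^42 ≡ 1 (mod 49) ✓
Hence ord(10) = 42.

42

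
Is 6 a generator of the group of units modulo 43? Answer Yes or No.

No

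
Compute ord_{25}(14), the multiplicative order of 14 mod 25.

10

By Lagrange's theorem, ord_25(14) divides φ(25) = φ(5^2) = 5·(5−1) = 20 = 2^2 · 5.
Divisors of 20: 1, 2, 4, 5, 10, 20.
Check 14^d mod 25 for each divisor in increasing order:
14^1 ≡ 14 (mod 25)
14^2 ≡ 21 (mod 25)
14^4 ≡ 16 (mod 25)
14^5 ≡ 24 (mod 25)
14^10 ≡ 1 (mod 25) ✓
Hence ord(14) = 10.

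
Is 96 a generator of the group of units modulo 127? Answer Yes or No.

Yes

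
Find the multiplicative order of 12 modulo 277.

138

ord(12) | φ(277) = 277 − 1 = 276 = 2^2 · 3 · 23.
Divisors of 276: 1, 2, 3, 4, 6, 12, 23, 46, 69, 92, 138, 276.
Compute 12^d (mod 277) for the divisors d until we hit 1:
12^1 ≡ 12 (mod 277)
12^2 ≡ 144 (mod 277)
12^3 ≡ 66 (mod 277)
12^4 ≡ 238 (mod 277)
12^6 ≡ 201 (mod 277)
12^12 ≡ 236 (mod 277)
12^23 ≡ 117 (mod 277)
12^46 ≡ 116 (mod 277)
12^69 ≡ 276 (mod 277)
12^92 ≡ 160 (mod 277)
12^138 ≡ 1 (mod 277) ✓
Hence ord(12) = 138.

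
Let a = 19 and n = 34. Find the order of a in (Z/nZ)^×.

8

ord(19) | φ(34) = φ(2)·φ(17) = 1·16 = 16 = 2^4.
Divisors of 16: 1, 2, 4, 8, 16.
Test each divisor d:
19^1 ≡ 19 (mod 34)
19^2 ≡ 21 (mod 34)
19^4 ≡ 33 (mod 34)
19^8 ≡ 1 (mod 34) ✓
So ord_34(19) = 8.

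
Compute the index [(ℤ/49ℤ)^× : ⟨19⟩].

ord(19) | φ(49) = φ(7^2) = 7·(7−1) = 42 = 2 · 3 · 7.
Divisors of 42: 1, 2, 3, 6, 7, 14, 21, 42.
Compute 19^d (mod 49) for the divisors d until we hit 1:
19^1 ≡ 19 (mod 49)
19^2 ≡ 18 (mod 49)
19^3 ≡ 48 (mod 49)
19^6 ≡ 1 (mod 49) ✓
So ord_49(19) = 6, hence |⟨19⟩| = 6.
[(Z/49Z)^× : ⟨19⟩] = 42/6 = 7.

7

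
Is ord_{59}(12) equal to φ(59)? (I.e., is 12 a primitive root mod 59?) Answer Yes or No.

No

φ(59) = 59 − 1 = 58 = 2 · 29.
An element g generates (Z/59Z)^× iff g^(58/q) ≢ 1 (mod 59) for each prime q ∈ {2, 29}.
12^29 ≡ 1 (mod 59)  [q = 2: ≡ 1 ✗]
12^2 ≡ 26 (mod 59)  [q = 29: ≢ 1 ✓]
12^29 ≡ 1 shows ord(12) | 29, strictly less than φ(59); not a primitive root.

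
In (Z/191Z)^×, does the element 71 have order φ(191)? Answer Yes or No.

φ(191) = 191 − 1 = 190 = 2 · 5 · 19.
It suffices to check that the order of 71 is not a proper divisor of 190: compute 71^(190/q) for q ∈ {2, 5, 19}.
71^95 ≡ 190 (mod 191)  [q = 2: ≢ 1 ✓]
71^38 ≡ 109 (mod 191)  [q = 5: ≢ 1 ✓]
71^10 ≡ 36 (mod 191)  [q = 19: ≢ 1 ✓]
Every test exponent gives a nontrivial residue, hence 71 generates the full group.

Yes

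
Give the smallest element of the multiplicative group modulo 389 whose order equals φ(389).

2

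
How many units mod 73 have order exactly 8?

φ(73) = 73 − 1 = 72 = 2^3 · 3^2.
In a cyclic group of order 72, there are φ(d) elements of order d for each divisor d of 72, and zero for non-divisors.
8 = 2^3 divides 72, and φ(8) = 4.

4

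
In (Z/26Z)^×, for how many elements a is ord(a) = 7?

φ(26) = φ(2)·φ(13) = 1·12 = 12 = 2^2 · 3.
In a cyclic group of order 12, there are φ(d) elements of order d for each divisor d of 12, and zero for non-divisors.
Here 12 is not a multiple of 7, so there are no elements of order 7.

0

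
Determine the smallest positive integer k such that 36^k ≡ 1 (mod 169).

78

By Lagrange's theorem, ord_169(36) divides φ(169) = φ(13^2) = 13·(13−1) = 156 = 2^2 · 3 · 13.
Divisors of 156: 1, 2, 3, 4, 6, 12, 13, 26, 39, 52, 78, 156.
Compute 36^d (mod 169) for the divisors d until we hit 1:
36^1 ≡ 36
36^2 ≡ 113
36^3 ≡ 12
36^4 ≡ 94
36^6 ≡ 144
36^12 ≡ 118
36^13 ≡ 23
36^26 ≡ 22
36^39 ≡ 168
36^52 ≡ 146
36^78 ≡ 1
Hence ord(36) = 78.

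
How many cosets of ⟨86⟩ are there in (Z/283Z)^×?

6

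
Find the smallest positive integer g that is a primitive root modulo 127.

3

φ(127) = 127 − 1 = 126 = 2 · 3^2 · 7.
Test candidates g = 2, 3, … against the prime factors q ∈ {2, 3, 7} of φ(127): g is a generator iff g^(126/q) ≢ 1 for every such q.
g = 2: 2^63 ≡ 1 — hits 1, so not a primitive root.
g = 3: 3^63 ≡ 126; 3^42 ≡ 107; 3^18 ≡ 4 — none is 1, so 3 is a primitive root.
So 3 is the smallest generator of (Z/127Z)^×.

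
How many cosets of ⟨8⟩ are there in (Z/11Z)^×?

The order of 8 must divide φ(11) = 11 − 1 = 10 = 2 · 5.
Divisors of 10: 1, 2, 5, 10.
Evaluate successive powers at the divisors of 10:
8^1 ≡ 8 (mod 11)
8^2 ≡ 9 (mod 11)
8^5 ≡ 10 (mod 11)
8^10 ≡ 1 (mod 11) ✓
The order of 8 is 10, so the subgroup it generates has 10 elements.
Index = |(Z/11Z)^×| / |⟨8⟩| = 10 / 10 = 1.

1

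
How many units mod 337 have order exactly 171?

φ(337) = 337 − 1 = 336 = 2^4 · 3 · 7.
In a cyclic group of order 336, there are φ(d) elements of order d for each divisor d of 336, and zero for non-divisors.
Here 336 is not a multiple of 171, so there are no elements of order 171.

0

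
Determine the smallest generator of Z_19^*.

2

φ(19) = 19 − 1 = 18 = 2 · 3^2.
Test candidates g = 2, 3, … against the prime factors q ∈ {2, 3} of φ(19): g is a generator iff g^(18/q) ≢ 1 for every such q.
g = 2: 2^9 ≡ 18; 2^6 ≡ 7 — none is 1, so 2 is a primitive root.
So 2 is the smallest generator of (Z/19Z)^×.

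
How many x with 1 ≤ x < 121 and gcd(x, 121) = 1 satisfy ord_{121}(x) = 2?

1

φ(121) = φ(11^2) = 11·(11−1) = 110 = 2 · 5 · 11.
In a cyclic group of order 110, there are φ(d) elements of order d for each divisor d of 110, and zero for non-divisors.
2 | 110, and φ(2) = 2 − 1 = 1.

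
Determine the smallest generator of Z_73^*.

5

φ(73) = 73 − 1 = 72 = 2^3 · 3^2.
Test candidates g = 2, 3, … against the prime factors q ∈ {2, 3} of φ(73): g is a generator iff g^(72/q) ≢ 1 for every such q.
g = 2: 2^36 ≡ 1 — hits 1, so not a primitive root.
g = 3: 3^36 ≡ 1 — hits 1, so not a primitive root.
g = 4: 4^36 ≡ 1 — hits 1, so not a primitive root.
g = 5: 5^36 ≡ 72; 5^24 ≡ 8 — none is 1, so 5 is a primitive root.
The smallest primitive root modulo 73 is 5.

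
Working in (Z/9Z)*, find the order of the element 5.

ord(5) | φ(9) = φ(3^2) = 3·(3−1) = 6 = 2 · 3.
Divisors of 6: 1, 2, 3, 6.
Evaluate successive powers at the divisors of 6:
5^1 ≡ 5
5^2 ≡ 7
5^3 ≡ 8
5^6 ≡ 1
Therefore the multiplicative order of 5 modulo 9 is 6.

6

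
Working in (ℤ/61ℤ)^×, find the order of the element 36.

Since 36 ∈ (Z/61Z)^×, its order divides φ(61) = 61 − 1 = 60 = 2^2 · 3 · 5.
Divisors of 60: 1, 2, 3, 4, 5, 6, 10, 12, 15, 20, 30, 60.
Test each divisor d:
36^1 ≡ 36 (mod 61)
36^2 ≡ 15 (mod 61)
36^3 ≡ 52 (mod 61)
36^4 ≡ 42 (mod 61)
36^5 ≡ 48 (mod 61)
36^6 ≡ 20 (mod 61)
36^10 ≡ 47 (mod 61)
36^12 ≡ 34 (mod 61)
36^15 ≡ 60 (mod 61)
36^20 ≡ 13 (mod 61)
36^30 ≡ 1 (mod 61) ✓
Therefore the multiplicative order of 36 modulo 61 is 30.

30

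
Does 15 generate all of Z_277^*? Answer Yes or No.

No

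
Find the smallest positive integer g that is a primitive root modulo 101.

2

φ(101) = 101 − 1 = 100 = 2^2 · 5^2.
Test candidates g = 2, 3, … against the prime factors q ∈ {2, 5} of φ(101): g is a generator iff g^(100/q) ≢ 1 for every such q.
g = 2: 2^50 ≡ 100; 2^20 ≡ 95 — none is 1, so 2 is a primitive root.
The smallest primitive root modulo 101 is 2.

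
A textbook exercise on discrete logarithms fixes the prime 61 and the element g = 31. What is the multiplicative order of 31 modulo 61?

By Lagrange's theorem, ord_61(31) divides φ(61) = 61 − 1 = 60 = 2^2 · 3 · 5.
Divisors of 60: 1, 2, 3, 4, 5, 6, 10, 12, 15, 20, 30, 60.
Compute 31^d (mod 61) for the divisors d until we hit 1:
31^1 ≡ 31
31^2 ≡ 46
31^3 ≡ 23
31^4 ≡ 42
31^5 ≡ 21
31^6 ≡ 41
31^10 ≡ 14
31^12 ≡ 34
31^15 ≡ 50
31^20 ≡ 13
31^30 ≡ 60
31^60 ≡ 1
Therefore the multiplicative order of 31 modulo 61 is 60.

60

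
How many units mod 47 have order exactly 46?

22

φ(47) = 47 − 1 = 46 = 2 · 23.
Since (Z/47Z)^× is cyclic of order 46, the number of elements of order d is φ(d) when d | 46 and 0 otherwise.
46 = 2 · 23 divides 46, and φ(46) = 22.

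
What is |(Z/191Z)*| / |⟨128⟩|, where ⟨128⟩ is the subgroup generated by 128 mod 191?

The order of 128 must divide φ(191) = 191 − 1 = 190 = 2 · 5 · 19.
Divisors of 190: 1, 2, 5, 10, 19, 38, 95, 190.
Test each divisor d:
128^1 ≡ 128 (mod 191)
128^2 ≡ 149 (mod 191)
128^5 ≡ 30 (mod 191)
128^10 ≡ 136 (mod 191)
128^19 ≡ 49 (mod 191)
128^38 ≡ 109 (mod 191)
128^95 ≡ 1 (mod 191) ✓
Thus |⟨128⟩| = ord(128) = 95.
The index is φ(191) / ord(128) = 190 / 95 = 2.

2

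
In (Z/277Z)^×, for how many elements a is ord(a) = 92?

φ(277) = 277 − 1 = 276 = 2^2 · 3 · 23.
In a cyclic group of order 276, there are φ(d) elements of order d for each divisor d of 276, and zero for non-divisors.
92 = 2^2 · 23 divides 276, and φ(92) = 44.

44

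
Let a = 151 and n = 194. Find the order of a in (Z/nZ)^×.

24

By Lagrange's theorem, ord_194(151) divides φ(194) = φ(2)·φ(97) = 1·96 = 96 = 2^5 · 3.
Divisors of 96: 1, 2, 3, 4, 6, 8, 12, 16, 24, 32, 48, 96.
Evaluate successive powers at the divisors of 96:
151^1 ≡ 151 (mod 194)
151^2 ≡ 103 (mod 194)
151^3 ≡ 33 (mod 194)
151^4 ≡ 133 (mod 194)
151^6 ≡ 119 (mod 194)
151^8 ≡ 35 (mod 194)
151^12 ≡ 193 (mod 194)
151^16 ≡ 61 (mod 194)
151^24 ≡ 1 (mod 194) ✓
Therefore the multiplicative order of 151 modulo 194 is 24.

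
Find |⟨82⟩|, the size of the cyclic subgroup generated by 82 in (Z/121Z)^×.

55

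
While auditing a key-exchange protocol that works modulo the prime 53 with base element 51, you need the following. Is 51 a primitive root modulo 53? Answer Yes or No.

Yes

φ(53) = 53 − 1 = 52 = 2^2 · 13.
It suffices to check that the order of 51 is not a proper divisor of 52: compute 51^(52/q) for q ∈ {2, 13}.
51^26 ≡ 52 (mod 53)  [q = 2: ≢ 1 ✓]
51^4 ≡ 16 (mod 53)  [q = 13: ≢ 1 ✓]
All checks pass, so 51 has order 52 and is a primitive root modulo 53.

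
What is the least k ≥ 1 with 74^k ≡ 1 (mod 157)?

156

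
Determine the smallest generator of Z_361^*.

2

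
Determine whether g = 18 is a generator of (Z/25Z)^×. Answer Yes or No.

φ(25) = φ(5^2) = 5·(5−1) = 20 = 2^2 · 5.
Test 18^(20/q) mod 25 for each prime factor q of 20:
18^10 ≡ 24 (mod 25)  [q = 2: ≢ 1 ✓]
18^4 ≡ 1 (mod 25)  [q = 5: ≡ 1 ✗]
The check at q = 5 fails, so 18 generates a proper subgroup.

No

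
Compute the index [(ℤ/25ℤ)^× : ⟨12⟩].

Since 12 ∈ (Z/25Z)^×, its order divides φ(25) = φ(5^2) = 5·(5−1) = 20 = 2^2 · 5.
Divisors of 20: 1, 2, 4, 5, 10, 20.
Compute 12^d (mod 25) for the divisors d until we hit 1:
12^1 ≡ 12 (mod 25)
12^2 ≡ 19 (mod 25)
12^4 ≡ 11 (mod 25)
12^5 ≡ 7 (mod 25)
12^10 ≡ 24 (mod 25)
12^20 ≡ 1 (mod 25) ✓
So ord_25(12) = 20, hence |⟨12⟩| = 20.
Index = |(Z/25Z)^×| / |⟨12⟩| = 20 / 20 = 1.

1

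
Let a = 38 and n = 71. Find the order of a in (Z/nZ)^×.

35

By Lagrange's theorem, ord_71(38) divides φ(71) = 71 − 1 = 70 = 2 · 5 · 7.
Divisors of 70: 1, 2, 5, 7, 10, 14, 35, 70.
Check 38^d mod 71 for each divisor in increasing order:
38^1 ≡ 38
38^2 ≡ 24
38^5 ≡ 20
38^7 ≡ 54
38^10 ≡ 45
38^14 ≡ 5
38^35 ≡ 1
Therefore the multiplicative order of 38 modulo 71 is 35.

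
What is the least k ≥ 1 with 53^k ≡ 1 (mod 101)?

100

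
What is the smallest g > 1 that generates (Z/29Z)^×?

2

φ(29) = 29 − 1 = 28 = 2^2 · 7.
g is a primitive root iff g^(28/q) ≢ 1 (mod 29) for each prime q ∈ {2, 7}.
g = 2: 2^14 ≡ 28; 2^4 ≡ 16 — none is 1, so 2 is a primitive root.
So 2 is the smallest generator of (Z/29Z)^×.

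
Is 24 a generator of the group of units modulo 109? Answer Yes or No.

φ(109) = 109 − 1 = 108 = 2^2 · 3^3.
Test 24^(108/q) mod 109 for each prime factor q of 108:
24^54 ≡ 108 (mod 109)  [q = 2: ≢ 1 ✓]
24^36 ≡ 63 (mod 109)  [q = 3: ≢ 1 ✓]
Every test exponent gives a nontrivial residue, hence 24 generates the full group.

Yes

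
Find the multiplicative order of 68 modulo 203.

84

By Lagrange's theorem, ord_203(68) divides φ(203) = φ(7·29) = (7−1)·(29−1) = 6·28 = 168 = 2^3 · 3 · 7.
Divisors of 168: 1, 2, 3, 4, 6, 7, 8, 12, 14, 21, 24, 28, 42, 56, 84, 168.
Check 68^d mod 203 for each divisor in increasing order:
68^1 ≡ 68
68^2 ≡ 158
68^3 ≡ 188
68^4 ≡ 198
68^6 ≡ 22
68^7 ≡ 75
68^8 ≡ 25
68^12 ≡ 78
68^14 ≡ 144
68^21 ≡ 41
68^24 ≡ 197
68^28 ≡ 30
68^42 ≡ 57
68^56 ≡ 88
68^84 ≡ 1
Hence ord(68) = 84.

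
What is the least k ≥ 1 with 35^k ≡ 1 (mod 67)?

By Lagrange's theorem, ord_67(35) divides φ(67) = 67 − 1 = 66 = 2 · 3 · 11.
Divisors of 66: 1, 2, 3, 6, 11, 22, 33, 66.
Evaluate successive powers at the divisors of 66:
35^1 ≡ 35 (mod 67)
35^2 ≡ 19 (mod 67)
35^3 ≡ 62 (mod 67)
35^6 ≡ 25 (mod 67)
35^11 ≡ 37 (mod 67)
35^22 ≡ 29 (mod 67)
35^33 ≡ 1 (mod 67) ✓
The smallest such exponent is 33, so the order of 35 is 33.

33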